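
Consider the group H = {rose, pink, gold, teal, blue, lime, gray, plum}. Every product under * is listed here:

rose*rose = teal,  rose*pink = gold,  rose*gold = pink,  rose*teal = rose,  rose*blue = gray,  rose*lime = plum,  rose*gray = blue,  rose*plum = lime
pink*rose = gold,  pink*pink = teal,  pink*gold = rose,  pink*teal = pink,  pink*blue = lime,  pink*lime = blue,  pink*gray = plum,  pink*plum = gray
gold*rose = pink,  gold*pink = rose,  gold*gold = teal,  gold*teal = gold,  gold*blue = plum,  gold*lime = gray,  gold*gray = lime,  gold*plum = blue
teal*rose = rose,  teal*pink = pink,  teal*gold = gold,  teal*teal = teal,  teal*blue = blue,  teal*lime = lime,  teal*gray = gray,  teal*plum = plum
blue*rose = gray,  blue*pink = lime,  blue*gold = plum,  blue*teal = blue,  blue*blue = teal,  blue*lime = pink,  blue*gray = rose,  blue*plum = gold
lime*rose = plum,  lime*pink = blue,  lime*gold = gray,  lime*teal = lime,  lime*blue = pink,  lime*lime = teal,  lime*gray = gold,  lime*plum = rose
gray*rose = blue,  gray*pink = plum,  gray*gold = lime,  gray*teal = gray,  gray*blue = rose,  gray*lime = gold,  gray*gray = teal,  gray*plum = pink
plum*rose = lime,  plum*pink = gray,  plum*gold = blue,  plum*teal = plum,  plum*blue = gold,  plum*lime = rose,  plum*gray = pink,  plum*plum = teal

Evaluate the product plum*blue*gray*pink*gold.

plum*blue = gold
gold*gray = lime
lime*pink = blue
blue*gold = plum

plum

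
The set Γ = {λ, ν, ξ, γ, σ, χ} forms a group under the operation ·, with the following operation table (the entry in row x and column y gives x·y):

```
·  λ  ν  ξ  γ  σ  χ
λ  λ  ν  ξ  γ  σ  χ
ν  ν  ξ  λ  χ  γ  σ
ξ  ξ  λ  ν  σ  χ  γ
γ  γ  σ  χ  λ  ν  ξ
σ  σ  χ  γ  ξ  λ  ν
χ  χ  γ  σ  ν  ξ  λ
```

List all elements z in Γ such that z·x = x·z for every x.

{λ}

An element z is central iff its row equals its column in the table.
For ν: ν·γ = χ ≠ σ = γ·ν, so ν ∉ Z.
Checking each element this way leaves Z(Γ) = {λ}.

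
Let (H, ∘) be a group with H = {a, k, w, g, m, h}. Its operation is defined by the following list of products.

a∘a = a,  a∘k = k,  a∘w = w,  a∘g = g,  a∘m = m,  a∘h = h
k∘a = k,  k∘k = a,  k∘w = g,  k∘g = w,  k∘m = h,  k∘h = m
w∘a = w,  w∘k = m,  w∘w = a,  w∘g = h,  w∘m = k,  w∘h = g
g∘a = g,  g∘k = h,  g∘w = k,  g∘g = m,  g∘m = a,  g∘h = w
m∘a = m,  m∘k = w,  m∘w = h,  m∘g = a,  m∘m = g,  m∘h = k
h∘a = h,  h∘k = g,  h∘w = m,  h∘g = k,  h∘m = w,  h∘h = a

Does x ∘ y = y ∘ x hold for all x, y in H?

No

g ∘ k = h but k ∘ g = w.
Since g and k do not commute, H is not abelian.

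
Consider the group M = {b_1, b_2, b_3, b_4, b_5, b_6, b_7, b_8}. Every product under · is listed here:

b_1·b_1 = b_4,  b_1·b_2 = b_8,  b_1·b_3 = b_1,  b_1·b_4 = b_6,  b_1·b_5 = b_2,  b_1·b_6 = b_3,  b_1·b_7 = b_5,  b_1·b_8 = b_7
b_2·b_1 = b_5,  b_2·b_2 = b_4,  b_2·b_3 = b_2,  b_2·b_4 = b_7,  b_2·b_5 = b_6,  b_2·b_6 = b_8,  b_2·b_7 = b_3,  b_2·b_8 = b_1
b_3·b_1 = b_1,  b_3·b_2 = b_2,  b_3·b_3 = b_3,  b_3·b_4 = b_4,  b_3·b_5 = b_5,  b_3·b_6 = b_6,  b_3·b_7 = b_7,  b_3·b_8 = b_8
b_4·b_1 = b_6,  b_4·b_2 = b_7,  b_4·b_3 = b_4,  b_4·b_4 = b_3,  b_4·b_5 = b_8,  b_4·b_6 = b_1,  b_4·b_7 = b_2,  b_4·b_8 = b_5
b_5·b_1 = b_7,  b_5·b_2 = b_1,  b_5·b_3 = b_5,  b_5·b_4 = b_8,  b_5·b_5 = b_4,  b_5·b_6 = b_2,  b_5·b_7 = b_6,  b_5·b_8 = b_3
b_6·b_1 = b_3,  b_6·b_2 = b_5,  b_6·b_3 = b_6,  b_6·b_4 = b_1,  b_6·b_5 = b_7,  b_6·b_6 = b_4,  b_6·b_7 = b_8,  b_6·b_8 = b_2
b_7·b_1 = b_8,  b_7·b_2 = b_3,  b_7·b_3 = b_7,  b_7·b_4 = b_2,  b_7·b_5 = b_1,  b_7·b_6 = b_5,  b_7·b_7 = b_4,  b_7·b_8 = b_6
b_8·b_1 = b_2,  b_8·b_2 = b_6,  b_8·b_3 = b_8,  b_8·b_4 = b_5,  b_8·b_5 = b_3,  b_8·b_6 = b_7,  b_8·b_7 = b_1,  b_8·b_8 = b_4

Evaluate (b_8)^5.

b_8^1 = b_8
b_8^2 = b_8·b_8 = b_4
b_8^3 = b_4·b_8 = b_5
b_8^4 = b_5·b_8 = b_3
b_8^5 = b_3·b_8 = b_8
(Structurally, M here is isomorphic to the quaternion group Q_8.)

b_8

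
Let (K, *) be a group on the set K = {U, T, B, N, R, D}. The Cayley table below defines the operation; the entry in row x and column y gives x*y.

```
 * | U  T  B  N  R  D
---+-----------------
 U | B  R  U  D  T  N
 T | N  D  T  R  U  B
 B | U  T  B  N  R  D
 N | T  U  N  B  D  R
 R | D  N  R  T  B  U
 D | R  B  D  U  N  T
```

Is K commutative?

No

T*U = N but U*T = R.
Since T and U do not commute, K is not abelian.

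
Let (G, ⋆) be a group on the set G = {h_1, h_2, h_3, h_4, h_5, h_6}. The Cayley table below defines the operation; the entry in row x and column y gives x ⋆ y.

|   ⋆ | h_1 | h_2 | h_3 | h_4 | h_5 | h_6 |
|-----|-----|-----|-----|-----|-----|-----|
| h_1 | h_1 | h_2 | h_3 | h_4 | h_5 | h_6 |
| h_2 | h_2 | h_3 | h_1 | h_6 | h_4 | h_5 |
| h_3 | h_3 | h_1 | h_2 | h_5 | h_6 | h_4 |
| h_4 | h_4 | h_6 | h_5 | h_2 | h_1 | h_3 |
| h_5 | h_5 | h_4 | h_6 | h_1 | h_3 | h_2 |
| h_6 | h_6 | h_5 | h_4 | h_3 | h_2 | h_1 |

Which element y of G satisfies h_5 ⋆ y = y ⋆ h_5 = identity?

First locate the identity: row h_1 matches the header, so h_1 is the identity.
Scan row h_5 for h_1: h_5 ⋆ h_4 = h_1. Hence h_5^(-1) = h_4.
(Structurally, G here is isomorphic to the cyclic group Z_6.)

h_4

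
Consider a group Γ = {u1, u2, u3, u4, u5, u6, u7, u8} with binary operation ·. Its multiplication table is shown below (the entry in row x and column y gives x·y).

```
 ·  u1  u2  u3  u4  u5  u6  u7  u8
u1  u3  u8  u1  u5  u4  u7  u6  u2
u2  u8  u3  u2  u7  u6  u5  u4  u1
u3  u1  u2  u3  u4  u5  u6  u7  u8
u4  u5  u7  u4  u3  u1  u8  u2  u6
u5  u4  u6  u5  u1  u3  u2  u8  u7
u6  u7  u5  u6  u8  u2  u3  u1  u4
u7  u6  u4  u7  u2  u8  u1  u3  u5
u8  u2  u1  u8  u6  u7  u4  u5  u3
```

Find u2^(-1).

First locate the identity: row u3 matches the header, so u3 is the identity.
Scan row u2 for u3: u2·u2 = u3. Hence u2^(-1) = u2.

u2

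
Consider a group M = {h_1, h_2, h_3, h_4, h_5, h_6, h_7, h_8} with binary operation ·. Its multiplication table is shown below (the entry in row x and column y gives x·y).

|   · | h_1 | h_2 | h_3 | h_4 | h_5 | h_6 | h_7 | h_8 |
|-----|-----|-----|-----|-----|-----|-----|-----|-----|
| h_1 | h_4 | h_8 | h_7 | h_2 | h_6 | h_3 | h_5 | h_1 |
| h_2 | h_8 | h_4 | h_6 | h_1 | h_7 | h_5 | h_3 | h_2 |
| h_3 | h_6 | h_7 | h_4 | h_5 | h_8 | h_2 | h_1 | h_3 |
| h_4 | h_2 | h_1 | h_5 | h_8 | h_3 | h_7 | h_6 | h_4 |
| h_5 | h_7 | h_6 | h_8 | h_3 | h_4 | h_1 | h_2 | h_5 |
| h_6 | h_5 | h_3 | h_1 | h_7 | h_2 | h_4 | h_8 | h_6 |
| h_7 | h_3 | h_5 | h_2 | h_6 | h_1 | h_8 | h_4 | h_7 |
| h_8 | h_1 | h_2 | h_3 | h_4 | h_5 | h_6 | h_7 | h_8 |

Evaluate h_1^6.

h_4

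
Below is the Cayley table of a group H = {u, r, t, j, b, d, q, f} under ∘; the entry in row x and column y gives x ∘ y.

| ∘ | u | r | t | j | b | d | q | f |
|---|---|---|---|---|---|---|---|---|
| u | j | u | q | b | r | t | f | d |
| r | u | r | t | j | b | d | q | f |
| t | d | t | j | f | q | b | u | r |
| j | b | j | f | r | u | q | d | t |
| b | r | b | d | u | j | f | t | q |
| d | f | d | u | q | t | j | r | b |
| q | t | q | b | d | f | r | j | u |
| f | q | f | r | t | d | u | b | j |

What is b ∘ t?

Read row b, column t: b ∘ t = d.

d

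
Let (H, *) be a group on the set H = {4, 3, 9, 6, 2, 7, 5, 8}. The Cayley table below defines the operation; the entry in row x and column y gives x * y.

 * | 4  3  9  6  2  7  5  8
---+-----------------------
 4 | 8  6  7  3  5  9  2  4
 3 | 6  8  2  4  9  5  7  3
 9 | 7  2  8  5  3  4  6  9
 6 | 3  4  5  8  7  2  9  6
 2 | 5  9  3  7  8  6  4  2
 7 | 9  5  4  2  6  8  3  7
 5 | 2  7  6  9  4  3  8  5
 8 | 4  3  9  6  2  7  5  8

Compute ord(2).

The identity element is 8 (its row matches the header).
2^1 = 2
2^2 = 2 * 2 = 8
The first power of 2 equal to the identity is 2^2, so ord(2) = 2.

2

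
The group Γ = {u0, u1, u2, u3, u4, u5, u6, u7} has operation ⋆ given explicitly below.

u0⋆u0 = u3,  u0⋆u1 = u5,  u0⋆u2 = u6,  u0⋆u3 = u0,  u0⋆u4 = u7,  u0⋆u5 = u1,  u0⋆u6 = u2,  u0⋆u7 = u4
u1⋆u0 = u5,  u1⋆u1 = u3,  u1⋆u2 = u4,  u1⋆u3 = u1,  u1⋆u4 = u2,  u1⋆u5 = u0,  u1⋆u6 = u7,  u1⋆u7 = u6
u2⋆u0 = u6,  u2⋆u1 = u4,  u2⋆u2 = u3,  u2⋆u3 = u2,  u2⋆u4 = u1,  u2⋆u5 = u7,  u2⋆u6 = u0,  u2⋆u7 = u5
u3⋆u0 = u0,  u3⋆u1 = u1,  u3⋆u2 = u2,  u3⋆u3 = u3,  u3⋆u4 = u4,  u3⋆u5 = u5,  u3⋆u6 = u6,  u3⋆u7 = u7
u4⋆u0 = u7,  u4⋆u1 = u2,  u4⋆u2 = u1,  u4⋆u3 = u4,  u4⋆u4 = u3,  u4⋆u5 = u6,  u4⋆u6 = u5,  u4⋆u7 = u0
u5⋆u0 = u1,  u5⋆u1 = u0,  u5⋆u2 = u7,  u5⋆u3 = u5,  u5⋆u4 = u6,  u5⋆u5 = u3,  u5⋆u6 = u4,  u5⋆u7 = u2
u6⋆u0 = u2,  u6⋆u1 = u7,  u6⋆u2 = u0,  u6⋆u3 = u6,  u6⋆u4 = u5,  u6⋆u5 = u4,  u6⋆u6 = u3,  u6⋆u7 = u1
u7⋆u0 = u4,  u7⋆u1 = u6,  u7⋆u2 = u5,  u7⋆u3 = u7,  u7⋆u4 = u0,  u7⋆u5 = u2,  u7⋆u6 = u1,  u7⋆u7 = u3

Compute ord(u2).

The identity element is u3 (its row matches the header).
u2^1 = u2
u2^2 = u2 ⋆ u2 = u3
The first power of u2 equal to the identity is u2^2, so ord(u2) = 2.

2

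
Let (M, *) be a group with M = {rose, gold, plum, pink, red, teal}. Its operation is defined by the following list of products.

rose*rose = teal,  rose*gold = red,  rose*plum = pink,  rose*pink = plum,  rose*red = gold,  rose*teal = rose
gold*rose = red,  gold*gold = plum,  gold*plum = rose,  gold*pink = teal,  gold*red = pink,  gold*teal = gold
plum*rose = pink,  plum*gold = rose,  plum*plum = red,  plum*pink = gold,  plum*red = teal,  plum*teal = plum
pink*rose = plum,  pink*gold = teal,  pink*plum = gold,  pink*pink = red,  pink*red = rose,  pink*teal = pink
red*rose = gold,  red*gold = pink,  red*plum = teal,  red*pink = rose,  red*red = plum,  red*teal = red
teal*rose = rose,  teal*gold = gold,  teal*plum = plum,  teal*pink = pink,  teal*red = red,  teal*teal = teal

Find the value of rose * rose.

Read row rose, column rose: rose * rose = teal.

teal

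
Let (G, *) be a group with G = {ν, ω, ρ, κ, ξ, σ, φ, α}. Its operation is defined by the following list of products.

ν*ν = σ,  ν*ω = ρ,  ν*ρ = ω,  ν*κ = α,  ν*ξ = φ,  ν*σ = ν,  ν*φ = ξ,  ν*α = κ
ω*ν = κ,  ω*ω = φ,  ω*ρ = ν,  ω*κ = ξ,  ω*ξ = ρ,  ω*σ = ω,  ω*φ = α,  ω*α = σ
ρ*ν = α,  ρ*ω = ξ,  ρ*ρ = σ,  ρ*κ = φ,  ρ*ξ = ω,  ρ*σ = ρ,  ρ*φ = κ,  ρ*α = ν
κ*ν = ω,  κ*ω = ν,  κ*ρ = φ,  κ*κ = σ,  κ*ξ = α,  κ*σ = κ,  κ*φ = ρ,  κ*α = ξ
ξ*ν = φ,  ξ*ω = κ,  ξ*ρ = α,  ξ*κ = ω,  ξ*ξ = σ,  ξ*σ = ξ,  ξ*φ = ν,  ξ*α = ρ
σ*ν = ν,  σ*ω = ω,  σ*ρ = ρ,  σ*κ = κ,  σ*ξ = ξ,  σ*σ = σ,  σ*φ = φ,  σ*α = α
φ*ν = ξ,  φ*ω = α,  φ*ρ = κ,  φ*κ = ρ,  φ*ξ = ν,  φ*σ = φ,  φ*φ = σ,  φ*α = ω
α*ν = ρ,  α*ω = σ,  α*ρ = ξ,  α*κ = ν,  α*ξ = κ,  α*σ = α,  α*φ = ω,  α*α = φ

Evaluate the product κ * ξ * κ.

ν

κ * ξ = α
α * κ = ν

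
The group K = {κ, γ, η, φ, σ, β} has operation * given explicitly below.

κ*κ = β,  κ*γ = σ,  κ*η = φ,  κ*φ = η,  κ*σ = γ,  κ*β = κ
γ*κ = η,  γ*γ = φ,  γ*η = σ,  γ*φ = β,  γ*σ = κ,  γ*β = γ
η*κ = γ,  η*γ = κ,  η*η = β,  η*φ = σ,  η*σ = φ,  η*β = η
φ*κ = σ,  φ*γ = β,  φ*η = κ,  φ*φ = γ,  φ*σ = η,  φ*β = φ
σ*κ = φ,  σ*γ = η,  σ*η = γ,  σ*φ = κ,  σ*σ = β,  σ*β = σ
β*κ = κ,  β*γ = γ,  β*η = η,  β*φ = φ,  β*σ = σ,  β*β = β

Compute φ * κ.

σ

Read row φ, column κ: φ * κ = σ.
(Structurally, K here is isomorphic to the symmetric group S_3.)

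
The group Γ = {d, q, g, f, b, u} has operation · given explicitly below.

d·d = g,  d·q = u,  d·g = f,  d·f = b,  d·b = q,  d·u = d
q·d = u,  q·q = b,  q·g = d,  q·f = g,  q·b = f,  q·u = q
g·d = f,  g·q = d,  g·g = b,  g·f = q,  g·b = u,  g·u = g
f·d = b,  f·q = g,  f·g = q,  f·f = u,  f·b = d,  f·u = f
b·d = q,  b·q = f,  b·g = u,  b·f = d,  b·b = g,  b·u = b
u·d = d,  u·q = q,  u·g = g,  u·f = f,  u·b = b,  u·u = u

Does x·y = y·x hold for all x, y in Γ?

Check whether the table is symmetric across its main diagonal.
Every entry (row x, col y) equals the entry (row y, col x), so Γ is abelian.
(In fact Γ ≅ the cyclic group Z_6.)

Yes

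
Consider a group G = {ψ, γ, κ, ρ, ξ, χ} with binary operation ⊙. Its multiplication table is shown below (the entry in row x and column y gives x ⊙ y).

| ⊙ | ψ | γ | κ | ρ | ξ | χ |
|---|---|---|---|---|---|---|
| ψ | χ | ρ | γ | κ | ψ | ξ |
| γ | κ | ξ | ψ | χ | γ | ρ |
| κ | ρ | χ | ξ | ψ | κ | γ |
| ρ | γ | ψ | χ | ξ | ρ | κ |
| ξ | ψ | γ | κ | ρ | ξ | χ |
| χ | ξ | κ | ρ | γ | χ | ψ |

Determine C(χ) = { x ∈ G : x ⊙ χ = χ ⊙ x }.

Compare row χ with column χ entry by entry.
ψ ⊙ χ = ξ = χ ⊙ ψ, so ψ commutes with χ.
γ ⊙ χ = ρ but χ ⊙ γ = κ, so γ does not.
Collecting the elements that commute with χ: C(χ) = {ξ, χ, ψ}.
(Structurally, G here is isomorphic to the symmetric group S_3.)

{ξ, χ, ψ}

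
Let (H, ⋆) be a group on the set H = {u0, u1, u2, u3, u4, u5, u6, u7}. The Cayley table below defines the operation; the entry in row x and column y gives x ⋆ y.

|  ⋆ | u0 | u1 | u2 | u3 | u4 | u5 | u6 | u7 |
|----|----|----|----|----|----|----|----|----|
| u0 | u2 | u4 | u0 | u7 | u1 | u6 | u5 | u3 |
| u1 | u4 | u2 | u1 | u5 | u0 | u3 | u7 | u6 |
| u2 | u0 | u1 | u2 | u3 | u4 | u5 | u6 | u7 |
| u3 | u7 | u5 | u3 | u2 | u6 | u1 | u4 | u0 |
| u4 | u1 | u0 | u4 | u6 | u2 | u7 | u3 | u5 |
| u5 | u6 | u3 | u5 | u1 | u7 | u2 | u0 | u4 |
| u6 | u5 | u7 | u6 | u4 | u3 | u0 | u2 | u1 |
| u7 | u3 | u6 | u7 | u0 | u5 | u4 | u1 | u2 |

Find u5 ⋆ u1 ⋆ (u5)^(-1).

u1

The identity is u2. In row u5, the entry u2 sits in column u5, so u5^(-1) = u5.
u5 ⋆ u1 = u3
u3 ⋆ u5 = u1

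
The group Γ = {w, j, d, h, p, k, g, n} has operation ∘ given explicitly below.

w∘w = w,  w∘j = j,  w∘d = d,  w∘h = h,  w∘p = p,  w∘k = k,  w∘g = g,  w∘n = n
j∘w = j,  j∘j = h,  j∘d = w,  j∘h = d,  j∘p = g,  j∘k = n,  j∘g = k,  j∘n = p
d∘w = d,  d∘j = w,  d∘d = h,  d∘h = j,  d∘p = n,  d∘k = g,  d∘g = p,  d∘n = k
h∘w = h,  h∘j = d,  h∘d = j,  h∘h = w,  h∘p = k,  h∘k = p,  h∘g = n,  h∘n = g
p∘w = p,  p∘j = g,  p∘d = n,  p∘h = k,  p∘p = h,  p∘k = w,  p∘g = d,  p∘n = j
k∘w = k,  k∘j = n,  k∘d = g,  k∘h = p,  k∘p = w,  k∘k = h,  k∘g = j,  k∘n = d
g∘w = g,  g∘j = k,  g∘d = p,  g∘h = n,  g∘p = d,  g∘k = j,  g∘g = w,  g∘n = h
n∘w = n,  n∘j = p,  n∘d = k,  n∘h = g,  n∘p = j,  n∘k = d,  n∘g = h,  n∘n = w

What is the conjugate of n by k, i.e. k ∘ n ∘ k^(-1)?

The identity is w. In row k, the entry w sits in column p, so k^(-1) = p.
k ∘ n = d
d ∘ p = n

n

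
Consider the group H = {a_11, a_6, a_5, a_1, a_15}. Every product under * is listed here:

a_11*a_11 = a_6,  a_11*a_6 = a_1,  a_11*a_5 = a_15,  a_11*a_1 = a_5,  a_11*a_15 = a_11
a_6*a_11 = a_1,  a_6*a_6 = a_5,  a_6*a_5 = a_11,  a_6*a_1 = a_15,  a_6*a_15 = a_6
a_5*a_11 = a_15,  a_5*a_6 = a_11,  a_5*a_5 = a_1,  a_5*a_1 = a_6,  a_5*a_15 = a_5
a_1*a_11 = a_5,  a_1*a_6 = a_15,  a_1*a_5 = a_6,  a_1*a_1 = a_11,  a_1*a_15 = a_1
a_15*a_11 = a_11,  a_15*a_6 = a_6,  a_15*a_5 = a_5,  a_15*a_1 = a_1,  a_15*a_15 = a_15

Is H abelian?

Yes

Check whether the table is symmetric across its main diagonal.
Every entry (row x, col y) equals the entry (row y, col x), so H is abelian.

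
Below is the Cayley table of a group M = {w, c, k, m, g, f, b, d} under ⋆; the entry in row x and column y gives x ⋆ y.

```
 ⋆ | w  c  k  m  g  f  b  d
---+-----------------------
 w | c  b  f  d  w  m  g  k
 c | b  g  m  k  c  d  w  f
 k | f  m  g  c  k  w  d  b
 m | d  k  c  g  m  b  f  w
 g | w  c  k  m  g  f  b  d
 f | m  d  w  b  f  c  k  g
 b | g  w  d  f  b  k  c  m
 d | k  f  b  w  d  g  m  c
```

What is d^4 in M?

d^1 = d
d^2 = d ⋆ d = c
d^3 = c ⋆ d = f
d^4 = f ⋆ d = g

g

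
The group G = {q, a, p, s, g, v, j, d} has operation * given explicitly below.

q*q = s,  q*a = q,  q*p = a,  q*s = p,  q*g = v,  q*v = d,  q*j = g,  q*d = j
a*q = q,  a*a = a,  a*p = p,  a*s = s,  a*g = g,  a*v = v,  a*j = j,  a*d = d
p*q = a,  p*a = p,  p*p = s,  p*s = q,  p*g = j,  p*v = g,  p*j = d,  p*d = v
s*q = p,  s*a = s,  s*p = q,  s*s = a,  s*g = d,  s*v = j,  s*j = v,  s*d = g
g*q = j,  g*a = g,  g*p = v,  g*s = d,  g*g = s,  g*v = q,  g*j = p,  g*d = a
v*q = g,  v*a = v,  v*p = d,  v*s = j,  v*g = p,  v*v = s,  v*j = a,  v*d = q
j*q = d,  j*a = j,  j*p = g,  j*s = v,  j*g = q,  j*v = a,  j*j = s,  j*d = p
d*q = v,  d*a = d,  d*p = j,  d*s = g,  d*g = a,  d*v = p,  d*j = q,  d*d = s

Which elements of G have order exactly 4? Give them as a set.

{d, g, j, p, q, v}

Identity is a. Compute the order of each non-identity element by repeated multiplication:
  q: q → s → p → a  (order 4)
  p: p → s → q → a  (order 4)
  s: s → a  (order 2)
  g: g → s → d → a  (order 4)
  v: v → s → j → a  (order 4)
  j: j → s → v → a  (order 4)
  d: d → s → g → a  (order 4)
Elements of order 4: {d, g, j, p, q, v}.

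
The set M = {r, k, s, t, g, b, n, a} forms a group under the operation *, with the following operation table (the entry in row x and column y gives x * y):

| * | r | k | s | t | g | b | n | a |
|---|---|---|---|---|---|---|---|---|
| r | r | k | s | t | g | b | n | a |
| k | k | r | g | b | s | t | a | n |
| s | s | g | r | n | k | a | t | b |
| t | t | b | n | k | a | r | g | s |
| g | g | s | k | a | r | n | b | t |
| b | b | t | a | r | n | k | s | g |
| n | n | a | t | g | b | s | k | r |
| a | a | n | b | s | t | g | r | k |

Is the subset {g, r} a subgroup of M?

Yes

{g, r} contains the identity r.
Checking products: every product of two elements of {g, r} (read from the table) lies in {g, r}, so the set is closed.
In a finite group, a nonempty closed subset is a subgroup. So {g, r} ≤ M.
(Structurally, M here is isomorphic to Z_2 x Z_4.)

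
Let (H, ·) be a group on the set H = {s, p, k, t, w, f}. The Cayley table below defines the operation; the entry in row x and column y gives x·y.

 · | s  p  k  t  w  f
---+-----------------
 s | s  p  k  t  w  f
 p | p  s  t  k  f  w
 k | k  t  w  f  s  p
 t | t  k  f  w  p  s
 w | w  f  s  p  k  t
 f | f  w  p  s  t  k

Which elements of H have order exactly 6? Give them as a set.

{f, t}

Identity is s. Compute the order of each non-identity element by repeated multiplication:
  p: p → s  (order 2)
  k: k → w → s  (order 3)
  t: t → w → p → k → f → s  (order 6)
  w: w → k → s  (order 3)
  f: f → k → p → w → t → s  (order 6)
Elements of order 6: {f, t}.
(Structurally, H here is isomorphic to the cyclic group Z_6.)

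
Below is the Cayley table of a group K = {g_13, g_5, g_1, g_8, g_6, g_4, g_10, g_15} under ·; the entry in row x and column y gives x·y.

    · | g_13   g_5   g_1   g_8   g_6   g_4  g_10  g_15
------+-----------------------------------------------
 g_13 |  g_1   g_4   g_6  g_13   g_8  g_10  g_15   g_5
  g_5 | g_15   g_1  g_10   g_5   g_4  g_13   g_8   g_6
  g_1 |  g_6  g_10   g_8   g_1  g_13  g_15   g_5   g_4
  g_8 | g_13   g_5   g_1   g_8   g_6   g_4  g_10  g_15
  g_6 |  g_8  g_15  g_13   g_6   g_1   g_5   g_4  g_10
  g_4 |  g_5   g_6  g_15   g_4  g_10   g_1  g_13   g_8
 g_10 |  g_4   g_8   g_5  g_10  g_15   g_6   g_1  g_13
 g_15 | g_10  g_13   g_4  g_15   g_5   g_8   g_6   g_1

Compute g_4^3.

g_4^1 = g_4
g_4^2 = g_4·g_4 = g_1
g_4^3 = g_1·g_4 = g_15
(Structurally, K here is isomorphic to the quaternion group Q_8.)

g_15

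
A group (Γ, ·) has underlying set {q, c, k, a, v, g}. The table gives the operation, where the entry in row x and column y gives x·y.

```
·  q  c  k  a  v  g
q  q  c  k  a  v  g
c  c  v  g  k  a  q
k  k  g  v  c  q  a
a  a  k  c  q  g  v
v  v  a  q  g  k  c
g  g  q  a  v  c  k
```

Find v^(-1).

First locate the identity: row q matches the header, so q is the identity.
Scan row v for q: v·k = q. Hence v^(-1) = k.

k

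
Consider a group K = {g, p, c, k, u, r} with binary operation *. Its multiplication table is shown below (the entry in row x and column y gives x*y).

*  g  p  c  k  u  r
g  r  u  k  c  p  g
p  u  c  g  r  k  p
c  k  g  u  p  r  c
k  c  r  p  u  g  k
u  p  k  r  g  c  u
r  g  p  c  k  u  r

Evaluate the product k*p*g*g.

r

k*p = r
r*g = g
g*g = r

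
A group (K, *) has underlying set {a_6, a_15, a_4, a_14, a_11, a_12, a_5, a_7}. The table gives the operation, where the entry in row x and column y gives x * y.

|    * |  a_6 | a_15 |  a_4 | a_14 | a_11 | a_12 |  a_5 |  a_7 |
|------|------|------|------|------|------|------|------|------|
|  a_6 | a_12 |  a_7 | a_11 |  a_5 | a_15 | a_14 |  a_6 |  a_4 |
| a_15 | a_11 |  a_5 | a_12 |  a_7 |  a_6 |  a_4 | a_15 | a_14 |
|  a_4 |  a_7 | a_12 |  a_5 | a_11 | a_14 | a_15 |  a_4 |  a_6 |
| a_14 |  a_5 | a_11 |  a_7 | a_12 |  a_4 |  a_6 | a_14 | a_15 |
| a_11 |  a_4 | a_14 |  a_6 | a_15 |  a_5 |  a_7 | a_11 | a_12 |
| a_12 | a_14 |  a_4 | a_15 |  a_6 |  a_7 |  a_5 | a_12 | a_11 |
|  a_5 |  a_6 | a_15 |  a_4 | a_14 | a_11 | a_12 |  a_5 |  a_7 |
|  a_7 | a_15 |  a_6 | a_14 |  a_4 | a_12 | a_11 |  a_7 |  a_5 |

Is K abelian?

No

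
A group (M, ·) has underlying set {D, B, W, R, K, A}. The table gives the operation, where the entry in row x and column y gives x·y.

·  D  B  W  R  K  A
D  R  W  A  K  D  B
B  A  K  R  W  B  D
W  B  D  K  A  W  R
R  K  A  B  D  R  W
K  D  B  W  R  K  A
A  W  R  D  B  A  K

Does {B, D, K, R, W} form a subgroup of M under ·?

No

D·W = A, which is not in {B, D, K, R, W}.
The subset is not closed under ·, so it is not a subgroup.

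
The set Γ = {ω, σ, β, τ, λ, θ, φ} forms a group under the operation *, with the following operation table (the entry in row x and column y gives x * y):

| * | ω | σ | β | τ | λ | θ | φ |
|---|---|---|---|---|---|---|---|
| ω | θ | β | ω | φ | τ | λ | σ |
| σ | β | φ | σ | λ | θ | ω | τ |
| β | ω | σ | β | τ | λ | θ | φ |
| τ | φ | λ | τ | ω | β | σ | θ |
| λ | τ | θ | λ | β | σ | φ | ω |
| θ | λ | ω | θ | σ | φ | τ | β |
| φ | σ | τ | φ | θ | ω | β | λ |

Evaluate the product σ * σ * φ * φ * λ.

σ * σ = φ
φ * φ = λ
λ * φ = ω
ω * λ = τ

τ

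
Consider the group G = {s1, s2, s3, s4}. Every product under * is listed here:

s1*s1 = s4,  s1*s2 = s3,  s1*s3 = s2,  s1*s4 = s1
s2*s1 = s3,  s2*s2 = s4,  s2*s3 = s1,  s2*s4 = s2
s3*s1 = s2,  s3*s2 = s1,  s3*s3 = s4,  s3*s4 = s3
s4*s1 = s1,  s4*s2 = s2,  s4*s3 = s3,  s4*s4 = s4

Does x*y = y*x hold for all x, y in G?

Check whether the table is symmetric across its main diagonal.
Every entry (row x, col y) equals the entry (row y, col x), so G is abelian.

Yes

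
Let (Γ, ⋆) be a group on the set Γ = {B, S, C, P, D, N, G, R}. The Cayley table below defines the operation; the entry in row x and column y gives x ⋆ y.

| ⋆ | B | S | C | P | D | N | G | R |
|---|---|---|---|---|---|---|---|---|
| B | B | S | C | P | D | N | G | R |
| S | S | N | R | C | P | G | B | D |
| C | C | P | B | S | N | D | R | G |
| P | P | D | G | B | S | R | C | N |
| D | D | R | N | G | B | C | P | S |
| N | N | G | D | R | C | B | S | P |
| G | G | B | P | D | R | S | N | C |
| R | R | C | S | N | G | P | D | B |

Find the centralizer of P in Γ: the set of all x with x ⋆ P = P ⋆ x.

{B, N, P, R}

Compare row P with column P entry by entry.
R ⋆ P = N = P ⋆ R, so R commutes with P.
S ⋆ P = C but P ⋆ S = D, so S does not.
Collecting the elements that commute with P: C(P) = {B, N, P, R}.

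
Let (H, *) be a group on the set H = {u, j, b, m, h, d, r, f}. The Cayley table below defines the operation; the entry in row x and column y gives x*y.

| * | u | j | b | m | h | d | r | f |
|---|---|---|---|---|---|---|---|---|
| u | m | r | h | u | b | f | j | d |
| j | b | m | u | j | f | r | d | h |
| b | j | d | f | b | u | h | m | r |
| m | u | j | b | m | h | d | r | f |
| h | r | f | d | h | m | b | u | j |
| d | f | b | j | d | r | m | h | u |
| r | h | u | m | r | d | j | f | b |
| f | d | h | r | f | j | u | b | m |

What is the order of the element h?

The identity element is m (its row matches the header).
h^1 = h
h^2 = h*h = m
The first power of h equal to the identity is h^2, so ord(h) = 2.

2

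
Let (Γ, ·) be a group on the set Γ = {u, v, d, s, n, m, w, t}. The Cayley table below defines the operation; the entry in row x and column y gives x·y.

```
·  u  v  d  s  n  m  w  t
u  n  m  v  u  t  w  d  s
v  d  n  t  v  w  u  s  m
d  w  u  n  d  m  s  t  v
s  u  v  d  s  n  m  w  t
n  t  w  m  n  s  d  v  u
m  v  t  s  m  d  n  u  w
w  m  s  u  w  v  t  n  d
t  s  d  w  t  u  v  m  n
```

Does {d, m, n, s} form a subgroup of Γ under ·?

{d, m, n, s} contains the identity s.
Checking products: every product of two elements of {d, m, n, s} (read from the table) lies in {d, m, n, s}, so the set is closed.
In a finite group, a nonempty closed subset is a subgroup. So {d, m, n, s} ≤ Γ.
(Structurally, Γ here is isomorphic to the quaternion group Q_8.)

Yes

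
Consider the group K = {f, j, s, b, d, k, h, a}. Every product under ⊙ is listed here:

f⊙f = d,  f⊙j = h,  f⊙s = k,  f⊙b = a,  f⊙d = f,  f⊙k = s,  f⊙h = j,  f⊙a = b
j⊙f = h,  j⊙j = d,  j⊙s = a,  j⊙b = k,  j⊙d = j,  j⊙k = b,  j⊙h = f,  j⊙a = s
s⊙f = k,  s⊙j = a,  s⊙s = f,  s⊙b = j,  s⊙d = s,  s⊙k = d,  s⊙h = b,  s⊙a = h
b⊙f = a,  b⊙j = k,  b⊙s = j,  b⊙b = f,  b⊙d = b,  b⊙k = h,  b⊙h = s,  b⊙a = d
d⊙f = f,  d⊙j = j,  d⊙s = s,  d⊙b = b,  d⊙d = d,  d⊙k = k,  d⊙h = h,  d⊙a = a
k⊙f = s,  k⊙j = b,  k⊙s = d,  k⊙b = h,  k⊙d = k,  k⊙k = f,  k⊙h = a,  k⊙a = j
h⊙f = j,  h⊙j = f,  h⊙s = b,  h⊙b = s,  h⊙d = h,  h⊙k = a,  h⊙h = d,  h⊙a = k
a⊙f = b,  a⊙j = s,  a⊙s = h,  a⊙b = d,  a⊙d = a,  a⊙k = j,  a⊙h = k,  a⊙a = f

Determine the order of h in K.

The identity element is d (its row matches the header).
h^1 = h
h^2 = h ⊙ h = d
The first power of h equal to the identity is h^2, so ord(h) = 2.

2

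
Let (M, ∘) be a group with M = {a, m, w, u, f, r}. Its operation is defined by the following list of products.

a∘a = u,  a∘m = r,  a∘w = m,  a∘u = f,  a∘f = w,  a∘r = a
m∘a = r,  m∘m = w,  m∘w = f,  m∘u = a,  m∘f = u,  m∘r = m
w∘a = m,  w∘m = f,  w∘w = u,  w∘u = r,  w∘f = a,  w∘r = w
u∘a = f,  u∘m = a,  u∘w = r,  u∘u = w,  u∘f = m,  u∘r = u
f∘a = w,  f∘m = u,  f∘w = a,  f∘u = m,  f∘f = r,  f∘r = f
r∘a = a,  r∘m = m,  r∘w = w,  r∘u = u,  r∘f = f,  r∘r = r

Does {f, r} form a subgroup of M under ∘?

Yes

{f, r} contains the identity r.
Checking products: every product of two elements of {f, r} (read from the table) lies in {f, r}, so the set is closed.
In a finite group, a nonempty closed subset is a subgroup. So {f, r} ≤ M.
(Structurally, M here is isomorphic to the cyclic group Z_6.)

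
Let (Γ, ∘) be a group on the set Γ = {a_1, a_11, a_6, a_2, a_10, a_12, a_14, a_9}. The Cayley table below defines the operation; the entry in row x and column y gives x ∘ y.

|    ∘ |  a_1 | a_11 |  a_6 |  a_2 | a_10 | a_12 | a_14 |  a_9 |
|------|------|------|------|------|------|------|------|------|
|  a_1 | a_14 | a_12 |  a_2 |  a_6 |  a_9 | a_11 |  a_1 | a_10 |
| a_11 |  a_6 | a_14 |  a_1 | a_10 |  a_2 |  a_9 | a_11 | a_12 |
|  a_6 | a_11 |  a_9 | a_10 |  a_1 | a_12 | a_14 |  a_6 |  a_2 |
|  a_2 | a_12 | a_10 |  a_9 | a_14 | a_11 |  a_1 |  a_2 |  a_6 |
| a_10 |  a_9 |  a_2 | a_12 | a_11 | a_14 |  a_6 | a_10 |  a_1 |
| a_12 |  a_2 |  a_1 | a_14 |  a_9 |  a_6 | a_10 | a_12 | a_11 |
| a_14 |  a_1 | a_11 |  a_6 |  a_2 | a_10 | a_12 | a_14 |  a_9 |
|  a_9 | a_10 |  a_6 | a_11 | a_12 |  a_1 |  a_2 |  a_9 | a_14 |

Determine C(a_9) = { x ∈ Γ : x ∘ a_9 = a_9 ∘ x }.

Compare row a_9 with column a_9 entry by entry.
a_10 ∘ a_9 = a_1 = a_9 ∘ a_10, so a_10 commutes with a_9.
a_2 ∘ a_9 = a_6 but a_9 ∘ a_2 = a_12, so a_2 does not.
Collecting the elements that commute with a_9: C(a_9) = {a_1, a_10, a_14, a_9}.

{a_1, a_10, a_14, a_9}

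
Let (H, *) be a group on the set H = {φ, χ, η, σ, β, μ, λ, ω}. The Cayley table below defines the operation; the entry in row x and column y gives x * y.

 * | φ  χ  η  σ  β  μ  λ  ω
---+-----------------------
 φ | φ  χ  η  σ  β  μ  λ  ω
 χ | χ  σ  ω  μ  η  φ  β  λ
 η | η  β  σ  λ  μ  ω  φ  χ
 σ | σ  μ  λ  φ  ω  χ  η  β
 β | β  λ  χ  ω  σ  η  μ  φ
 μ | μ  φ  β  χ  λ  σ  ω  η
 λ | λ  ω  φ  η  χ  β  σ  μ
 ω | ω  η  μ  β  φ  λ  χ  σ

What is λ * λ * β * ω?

λ * λ = σ
σ * β = ω
ω * ω = σ

σ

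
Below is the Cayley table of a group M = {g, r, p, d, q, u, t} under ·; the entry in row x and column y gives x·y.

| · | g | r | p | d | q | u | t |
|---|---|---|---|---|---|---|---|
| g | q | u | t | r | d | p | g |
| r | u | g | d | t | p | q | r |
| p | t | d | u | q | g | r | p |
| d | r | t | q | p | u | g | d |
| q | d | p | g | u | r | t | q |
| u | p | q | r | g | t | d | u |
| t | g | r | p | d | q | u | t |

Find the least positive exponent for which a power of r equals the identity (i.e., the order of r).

The identity element is t (its row matches the header).
r^1 = r
r^2 = r·r = g
r^3 = g·r = u
r^4 = u·r = q
r^5 = q·r = p
r^6 = p·r = d
r^7 = d·r = t
The first power of r equal to the identity is r^7, so ord(r) = 7.

7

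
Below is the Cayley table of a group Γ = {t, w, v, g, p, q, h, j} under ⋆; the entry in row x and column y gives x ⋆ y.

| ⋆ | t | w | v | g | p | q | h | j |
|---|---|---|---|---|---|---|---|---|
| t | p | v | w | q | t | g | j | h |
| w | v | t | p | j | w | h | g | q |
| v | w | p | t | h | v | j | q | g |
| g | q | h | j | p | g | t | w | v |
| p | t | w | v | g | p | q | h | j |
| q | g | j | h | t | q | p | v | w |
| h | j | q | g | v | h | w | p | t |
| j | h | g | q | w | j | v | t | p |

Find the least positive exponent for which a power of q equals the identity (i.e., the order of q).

2

The identity element is p (its row matches the header).
q^1 = q
q^2 = q ⋆ q = p
The first power of q equal to the identity is q^2, so ord(q) = 2.
(Structurally, Γ here is isomorphic to the dihedral group D_4.)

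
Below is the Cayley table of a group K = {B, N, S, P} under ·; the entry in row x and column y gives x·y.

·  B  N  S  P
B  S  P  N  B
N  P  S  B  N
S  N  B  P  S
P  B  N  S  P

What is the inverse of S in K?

S

First locate the identity: row P matches the header, so P is the identity.
Scan row S for P: S·S = P. Hence S^(-1) = S.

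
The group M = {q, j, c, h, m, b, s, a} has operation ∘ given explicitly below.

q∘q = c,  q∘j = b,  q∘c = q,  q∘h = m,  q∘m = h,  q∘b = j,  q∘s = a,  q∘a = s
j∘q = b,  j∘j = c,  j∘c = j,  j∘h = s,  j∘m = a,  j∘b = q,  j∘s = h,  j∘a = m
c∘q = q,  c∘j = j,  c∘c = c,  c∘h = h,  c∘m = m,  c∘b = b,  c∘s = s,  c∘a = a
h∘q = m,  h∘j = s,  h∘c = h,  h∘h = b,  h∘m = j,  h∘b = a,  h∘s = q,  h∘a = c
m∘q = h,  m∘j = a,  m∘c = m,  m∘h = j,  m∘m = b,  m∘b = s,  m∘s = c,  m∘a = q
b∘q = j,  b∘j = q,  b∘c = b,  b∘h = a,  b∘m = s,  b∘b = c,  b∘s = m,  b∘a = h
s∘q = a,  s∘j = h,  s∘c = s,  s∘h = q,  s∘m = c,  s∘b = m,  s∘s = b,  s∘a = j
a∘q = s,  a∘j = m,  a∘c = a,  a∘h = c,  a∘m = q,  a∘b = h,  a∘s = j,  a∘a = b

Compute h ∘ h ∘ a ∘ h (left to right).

b

h ∘ h = b
b ∘ a = h
h ∘ h = b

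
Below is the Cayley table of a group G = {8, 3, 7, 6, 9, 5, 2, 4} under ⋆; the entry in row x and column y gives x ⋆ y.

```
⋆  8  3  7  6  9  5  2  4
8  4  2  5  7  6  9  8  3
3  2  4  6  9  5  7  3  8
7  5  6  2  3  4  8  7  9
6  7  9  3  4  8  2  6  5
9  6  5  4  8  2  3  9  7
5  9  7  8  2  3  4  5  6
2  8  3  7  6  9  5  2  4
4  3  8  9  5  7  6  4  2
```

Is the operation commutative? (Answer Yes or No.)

Yes

Check whether the table is symmetric across its main diagonal.
Every entry (row x, col y) equals the entry (row y, col x), so G is abelian.
(In fact G ≅ Z_2 x Z_4.)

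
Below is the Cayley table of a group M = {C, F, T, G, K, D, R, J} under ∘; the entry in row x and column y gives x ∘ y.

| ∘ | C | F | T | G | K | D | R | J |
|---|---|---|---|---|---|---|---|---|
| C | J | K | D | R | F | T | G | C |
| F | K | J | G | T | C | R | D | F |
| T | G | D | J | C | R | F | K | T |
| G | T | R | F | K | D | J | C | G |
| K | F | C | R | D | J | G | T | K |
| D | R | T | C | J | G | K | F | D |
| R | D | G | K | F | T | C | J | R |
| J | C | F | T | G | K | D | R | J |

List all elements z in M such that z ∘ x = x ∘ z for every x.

{J, K}

An element z is central iff its row equals its column in the table.
For R: R ∘ D = C ≠ F = D ∘ R, so R ∉ Z.
Checking each element this way leaves Z(M) = {J, K}.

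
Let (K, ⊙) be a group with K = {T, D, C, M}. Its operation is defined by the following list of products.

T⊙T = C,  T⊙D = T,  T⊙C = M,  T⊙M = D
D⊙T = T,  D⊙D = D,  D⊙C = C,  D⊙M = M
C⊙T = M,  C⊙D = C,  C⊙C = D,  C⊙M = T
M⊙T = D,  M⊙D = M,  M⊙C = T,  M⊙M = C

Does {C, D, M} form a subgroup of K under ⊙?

No

C ⊙ M = T, which is not in {C, D, M}.
The subset is not closed under ⊙, so it is not a subgroup.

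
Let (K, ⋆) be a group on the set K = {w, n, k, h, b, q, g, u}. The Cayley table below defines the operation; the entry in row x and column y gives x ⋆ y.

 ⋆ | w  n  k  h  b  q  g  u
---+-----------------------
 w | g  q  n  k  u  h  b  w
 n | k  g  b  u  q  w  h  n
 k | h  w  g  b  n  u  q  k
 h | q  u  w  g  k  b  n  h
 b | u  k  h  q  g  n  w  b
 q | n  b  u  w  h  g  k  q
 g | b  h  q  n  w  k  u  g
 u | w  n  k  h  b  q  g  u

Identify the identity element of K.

u

The identity e satisfies e ⋆ x = x for all x, so its row in the table reproduces the column headers.
Row u reads: w, n, k, h, b, q, g, u — exactly the header order. So u is the identity.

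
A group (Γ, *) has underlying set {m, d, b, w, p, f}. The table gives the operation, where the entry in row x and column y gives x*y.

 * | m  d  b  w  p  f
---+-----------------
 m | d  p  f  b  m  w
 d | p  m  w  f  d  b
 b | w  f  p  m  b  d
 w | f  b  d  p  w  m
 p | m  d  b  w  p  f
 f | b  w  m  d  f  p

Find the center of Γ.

An element z is central iff its row equals its column in the table.
For m: m*f = w ≠ b = f*m, so m ∉ Z.
Checking each element this way leaves Z(Γ) = {p}.

{p}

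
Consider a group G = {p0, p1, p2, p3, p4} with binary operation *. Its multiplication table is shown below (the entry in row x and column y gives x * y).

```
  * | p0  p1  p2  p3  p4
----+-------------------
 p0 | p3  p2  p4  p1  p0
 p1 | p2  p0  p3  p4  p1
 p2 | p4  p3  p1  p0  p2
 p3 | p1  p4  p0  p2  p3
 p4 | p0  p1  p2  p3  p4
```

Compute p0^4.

p2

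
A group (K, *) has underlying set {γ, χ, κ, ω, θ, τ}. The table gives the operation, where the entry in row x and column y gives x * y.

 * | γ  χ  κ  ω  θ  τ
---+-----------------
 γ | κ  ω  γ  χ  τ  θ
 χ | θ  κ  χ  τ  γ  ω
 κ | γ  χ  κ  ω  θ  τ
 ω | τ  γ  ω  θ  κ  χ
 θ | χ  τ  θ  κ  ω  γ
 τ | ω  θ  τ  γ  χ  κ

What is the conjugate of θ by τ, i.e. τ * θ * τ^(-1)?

ω

The identity is κ. In row τ, the entry κ sits in column τ, so τ^(-1) = τ.
τ * θ = χ
χ * τ = ω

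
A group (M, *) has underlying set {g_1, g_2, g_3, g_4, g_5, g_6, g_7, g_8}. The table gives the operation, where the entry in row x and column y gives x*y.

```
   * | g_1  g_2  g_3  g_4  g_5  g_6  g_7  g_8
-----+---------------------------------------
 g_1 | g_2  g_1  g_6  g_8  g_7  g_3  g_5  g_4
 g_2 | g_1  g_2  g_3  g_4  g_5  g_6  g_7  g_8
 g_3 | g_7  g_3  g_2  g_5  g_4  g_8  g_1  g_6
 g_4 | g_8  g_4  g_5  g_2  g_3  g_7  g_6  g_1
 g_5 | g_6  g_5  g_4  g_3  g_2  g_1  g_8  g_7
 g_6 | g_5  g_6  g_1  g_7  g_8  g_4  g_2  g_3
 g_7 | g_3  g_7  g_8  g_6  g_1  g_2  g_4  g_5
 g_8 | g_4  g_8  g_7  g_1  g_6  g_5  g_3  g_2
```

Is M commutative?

No

g_7*g_3 = g_8 but g_3*g_7 = g_1.
Since g_7 and g_3 do not commute, M is not abelian.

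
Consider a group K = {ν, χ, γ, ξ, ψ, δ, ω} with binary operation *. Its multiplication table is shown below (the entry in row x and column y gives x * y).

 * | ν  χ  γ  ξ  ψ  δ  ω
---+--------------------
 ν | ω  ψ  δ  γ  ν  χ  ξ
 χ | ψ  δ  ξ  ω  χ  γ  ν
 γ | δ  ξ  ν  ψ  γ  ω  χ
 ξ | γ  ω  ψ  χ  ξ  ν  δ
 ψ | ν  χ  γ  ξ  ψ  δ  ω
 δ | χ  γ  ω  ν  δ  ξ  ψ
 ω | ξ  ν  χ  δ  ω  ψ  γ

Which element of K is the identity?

The identity e satisfies e * x = x for all x, so its row in the table reproduces the column headers.
Row ψ reads: ν, χ, γ, ξ, ψ, δ, ω — exactly the header order. So ψ is the identity.

ψ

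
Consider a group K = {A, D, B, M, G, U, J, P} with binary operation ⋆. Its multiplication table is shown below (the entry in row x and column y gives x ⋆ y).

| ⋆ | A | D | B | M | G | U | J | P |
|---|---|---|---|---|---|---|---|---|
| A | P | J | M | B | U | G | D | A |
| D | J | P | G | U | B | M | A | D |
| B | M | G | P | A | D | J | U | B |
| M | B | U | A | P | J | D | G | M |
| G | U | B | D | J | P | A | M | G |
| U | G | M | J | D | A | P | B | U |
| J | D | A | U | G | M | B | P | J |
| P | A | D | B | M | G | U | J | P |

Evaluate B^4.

B^1 = B
B^2 = B ⋆ B = P
B^3 = P ⋆ B = B
B^4 = B ⋆ B = P

P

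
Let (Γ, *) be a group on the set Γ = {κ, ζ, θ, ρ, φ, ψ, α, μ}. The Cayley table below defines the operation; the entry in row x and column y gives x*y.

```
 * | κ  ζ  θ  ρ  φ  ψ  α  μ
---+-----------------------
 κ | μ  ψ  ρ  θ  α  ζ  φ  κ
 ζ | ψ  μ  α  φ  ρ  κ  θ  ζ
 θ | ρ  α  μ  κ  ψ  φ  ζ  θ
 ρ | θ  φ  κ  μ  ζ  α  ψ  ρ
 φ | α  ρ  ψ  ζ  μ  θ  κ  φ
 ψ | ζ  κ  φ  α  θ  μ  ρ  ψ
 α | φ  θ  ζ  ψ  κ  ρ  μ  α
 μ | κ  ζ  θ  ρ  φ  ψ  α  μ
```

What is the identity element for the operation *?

μ

The identity e satisfies e*x = x for all x, so its row in the table reproduces the column headers.
Row μ reads: κ, ζ, θ, ρ, φ, ψ, α, μ — exactly the header order. So μ is the identity.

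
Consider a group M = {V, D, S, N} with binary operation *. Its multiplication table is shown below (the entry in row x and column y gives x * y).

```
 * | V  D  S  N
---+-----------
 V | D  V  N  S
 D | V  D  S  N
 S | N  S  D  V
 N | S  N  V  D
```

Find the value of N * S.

V

Read row N, column S: N * S = V.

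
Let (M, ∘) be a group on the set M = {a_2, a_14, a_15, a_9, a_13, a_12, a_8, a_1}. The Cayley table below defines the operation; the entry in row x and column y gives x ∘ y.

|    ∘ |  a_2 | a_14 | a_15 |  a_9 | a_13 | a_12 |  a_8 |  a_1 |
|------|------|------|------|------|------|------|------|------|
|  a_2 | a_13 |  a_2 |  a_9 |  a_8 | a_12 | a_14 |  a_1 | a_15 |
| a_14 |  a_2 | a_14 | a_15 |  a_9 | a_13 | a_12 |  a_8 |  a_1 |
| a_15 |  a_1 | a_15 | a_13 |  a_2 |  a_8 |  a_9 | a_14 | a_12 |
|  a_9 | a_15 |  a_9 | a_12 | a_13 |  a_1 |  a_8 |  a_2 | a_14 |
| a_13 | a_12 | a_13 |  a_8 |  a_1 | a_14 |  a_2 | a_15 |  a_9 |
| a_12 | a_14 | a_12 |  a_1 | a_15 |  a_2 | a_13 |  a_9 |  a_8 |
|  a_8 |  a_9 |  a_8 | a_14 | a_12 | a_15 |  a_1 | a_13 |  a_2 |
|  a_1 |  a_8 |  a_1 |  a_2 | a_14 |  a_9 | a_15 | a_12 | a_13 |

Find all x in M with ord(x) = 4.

Identity is a_14. Compute the order of each non-identity element by repeated multiplication:
  a_2: a_2 → a_13 → a_12 → a_14  (order 4)
  a_15: a_15 → a_13 → a_8 → a_14  (order 4)
  a_9: a_9 → a_13 → a_1 → a_14  (order 4)
  a_13: a_13 → a_14  (order 2)
  a_12: a_12 → a_13 → a_2 → a_14  (order 4)
  a_8: a_8 → a_13 → a_15 → a_14  (order 4)
  a_1: a_1 → a_13 → a_9 → a_14  (order 4)
Elements of order 4: {a_1, a_12, a_15, a_2, a_8, a_9}.

{a_1, a_12, a_15, a_2, a_8, a_9}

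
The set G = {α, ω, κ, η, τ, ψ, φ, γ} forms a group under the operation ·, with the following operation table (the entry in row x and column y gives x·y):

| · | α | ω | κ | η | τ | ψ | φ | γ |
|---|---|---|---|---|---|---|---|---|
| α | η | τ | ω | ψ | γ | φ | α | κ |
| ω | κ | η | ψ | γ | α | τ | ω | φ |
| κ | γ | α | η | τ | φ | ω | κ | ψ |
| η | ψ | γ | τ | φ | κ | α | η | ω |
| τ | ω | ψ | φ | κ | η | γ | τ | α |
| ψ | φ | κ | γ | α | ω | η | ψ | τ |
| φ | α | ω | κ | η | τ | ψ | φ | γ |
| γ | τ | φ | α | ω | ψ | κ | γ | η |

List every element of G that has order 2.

{η}

Identity is φ. Compute the order of each non-identity element by repeated multiplication:
  α: α → η → ψ → φ  (order 4)
  ω: ω → η → γ → φ  (order 4)
  κ: κ → η → τ → φ  (order 4)
  η: η → φ  (order 2)
  τ: τ → η → κ → φ  (order 4)
  ψ: ψ → η → α → φ  (order 4)
  γ: γ → η → ω → φ  (order 4)
Elements of order 2: {η}.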